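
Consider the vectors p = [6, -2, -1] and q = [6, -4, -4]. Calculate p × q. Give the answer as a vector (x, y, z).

i: (-2)·(-4) - (-1)·(-4) = 8 - 4 = 4
j: (-1)·6 - 6·(-4) = -6 - (-24) = 18
k: 6·(-4) - (-2)·6 = -24 - (-12) = -12
p × q = (4, 18, -12)

(4, 18, -12)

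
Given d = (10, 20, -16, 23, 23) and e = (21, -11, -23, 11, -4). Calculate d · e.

519

d · e = 10·21 + 20·(-11) + (-16)·(-23) + 23·11 + 23·(-4) = 210 - 220 + 368 + 253 - 92 = 519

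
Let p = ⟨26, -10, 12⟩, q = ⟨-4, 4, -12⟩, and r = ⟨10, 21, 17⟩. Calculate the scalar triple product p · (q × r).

7352

q × r:
i: 4·17 - (-12)·21 = 68 - (-252) = 320
j: (-12)·10 - (-4)·17 = -120 - (-68) = -52
k: (-4)·21 - 4·10 = -84 - 40 = -124
q × r = (320, -52, -124)
p · (q × r) = 26·320 + (-10)·(-52) + 12·(-124) = 8320 + 520 - 1488 = 7352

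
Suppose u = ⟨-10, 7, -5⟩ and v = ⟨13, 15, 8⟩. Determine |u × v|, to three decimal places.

i: 7·8 - (-5)·15 = 56 - (-75) = 131
j: (-5)·13 - (-10)·8 = -65 - (-80) = 15
k: (-10)·15 - 7·13 = -150 - 91 = -241
u × v = (131, 15, -241)
|u × v| = √(131² + 15² + (-241)²) = √75467 ≈ 274.7126

274.713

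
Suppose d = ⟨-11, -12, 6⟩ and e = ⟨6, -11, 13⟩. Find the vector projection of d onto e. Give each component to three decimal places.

d · e = (-11)·6 + (-12)·(-11) + 6·13 = -66 + 132 + 78 = 144
|e|² = 36 + 121 + 169 = 326
proj_e d = (144/326) · (6, -11, 13) ≈ (2.650, -4.859, 5.742)

(2.650, -4.859, 5.742)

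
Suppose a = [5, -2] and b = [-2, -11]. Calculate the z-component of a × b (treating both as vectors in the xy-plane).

-59

5·(-11) - (-2)·(-2) = -55 - 4 = -59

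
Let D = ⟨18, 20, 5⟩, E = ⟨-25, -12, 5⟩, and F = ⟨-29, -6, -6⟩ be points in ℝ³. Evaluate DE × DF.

(352, -473, -386)

DE = (-43, -32, 0)
DF = (-47, -26, -11)
i: (-32)·(-11) - 0·(-26) = 352 - 0 = 352
j: 0·(-47) - (-43)·(-11) = 0 - 473 = -473
k: (-43)·(-26) - (-32)·(-47) = 1118 - 1504 = -386
DE × DF = (352, -473, -386)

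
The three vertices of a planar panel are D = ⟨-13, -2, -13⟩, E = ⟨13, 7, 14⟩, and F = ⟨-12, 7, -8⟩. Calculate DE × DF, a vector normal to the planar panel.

(-198, -103, 225)

DE = (26, 9, 27)
DF = (1, 9, 5)
i: 9·5 - 27·9 = 45 - 243 = -198
j: 27·1 - 26·5 = 27 - 130 = -103
k: 26·9 - 9·1 = 234 - 9 = 225
DE × DF = (-198, -103, 225)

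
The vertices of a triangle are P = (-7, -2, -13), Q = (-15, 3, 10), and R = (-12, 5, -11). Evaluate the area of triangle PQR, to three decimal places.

91.601

PQ = (-8, 5, 23),  PR = (-5, 7, 2)
i: 5·2 - 23·7 = 10 - 161 = -151
j: 23·(-5) - (-8)·2 = -115 - (-16) = -99
k: (-8)·7 - 5·(-5) = -56 - (-25) = -31
PQ × PR = (-151, -99, -31)
|PQ × PR| = √33563 ≈ 183.2021
area = ½ · 183.2021 ≈ 91.601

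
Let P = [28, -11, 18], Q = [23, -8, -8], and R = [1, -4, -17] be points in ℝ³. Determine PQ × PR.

PQ = (-5, 3, -26)
PR = (-27, 7, -35)
i: 3·(-35) - (-26)·7 = -105 - (-182) = 77
j: (-26)·(-27) - (-5)·(-35) = 702 - 175 = 527
k: (-5)·7 - 3·(-27) = -35 - (-81) = 46
PQ × PR = (77, 527, 46)

(77, 527, 46)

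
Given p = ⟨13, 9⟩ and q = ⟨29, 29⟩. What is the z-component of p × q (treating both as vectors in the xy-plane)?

13·29 - 9·29 = 377 - 261 = 116

116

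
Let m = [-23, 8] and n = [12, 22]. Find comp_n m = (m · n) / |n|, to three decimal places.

-3.990

m · n = (-23)·12 + 8·22 = -276 + 176 = -100
|n| = √(144 + 484) = √628 ≈ 25.0599
comp_n m = -100 / √628 ≈ -3.990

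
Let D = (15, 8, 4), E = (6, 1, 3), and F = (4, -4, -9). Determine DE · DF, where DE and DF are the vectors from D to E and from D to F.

196

DE = E − D = (-9, -7, -1)
DF = F − D = (-11, -12, -13)
DE · DF = (-9)·(-11) + (-7)·(-12) + (-1)·(-13) = 99 + 84 + 13 = 196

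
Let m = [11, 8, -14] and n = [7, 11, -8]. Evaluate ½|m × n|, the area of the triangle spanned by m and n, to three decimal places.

55.734

i: 8·(-8) - (-14)·11 = -64 - (-154) = 90
j: (-14)·7 - 11·(-8) = -98 - (-88) = -10
k: 11·11 - 8·7 = 121 - 56 = 65
m × n = (90, -10, 65)
|m × n| = √(90² + (-10)² + 65²) = √12425 ≈ 111.4675
area = ½ · 111.4675 ≈ 55.734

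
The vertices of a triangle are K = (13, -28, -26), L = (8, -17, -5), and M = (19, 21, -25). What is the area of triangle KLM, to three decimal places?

KL = (-5, 11, 21),  KM = (6, 49, 1)
i: 11·1 - 21·49 = 11 - 1029 = -1018
j: 21·6 - (-5)·1 = 126 - (-5) = 131
k: (-5)·49 - 11·6 = -245 - 66 = -311
KL × KM = (-1018, 131, -311)
|KL × KM| = √1150206 ≈ 1072.4766
area = ½ · 1072.4766 ≈ 536.238

536.238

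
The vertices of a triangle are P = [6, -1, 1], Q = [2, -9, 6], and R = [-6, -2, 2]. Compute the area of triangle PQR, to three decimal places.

PQ = (-4, -8, 5),  PR = (-12, -1, 1)
i: (-8)·1 - 5·(-1) = -8 - (-5) = -3
j: 5·(-12) - (-4)·1 = -60 - (-4) = -56
k: (-4)·(-1) - (-8)·(-12) = 4 - 96 = -92
PQ × PR = (-3, -56, -92)
|PQ × PR| = √11609 ≈ 107.7451
area = ½ · 107.7451 ≈ 53.873

53.873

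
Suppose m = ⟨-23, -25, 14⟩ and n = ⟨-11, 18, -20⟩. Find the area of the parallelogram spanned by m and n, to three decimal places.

955.626

i: (-25)·(-20) - 14·18 = 500 - 252 = 248
j: 14·(-11) - (-23)·(-20) = -154 - 460 = -614
k: (-23)·18 - (-25)·(-11) = -414 - 275 = -689
m × n = (248, -614, -689)
|m × n| = √(248² + (-614)² + (-689)²) = √913221 ≈ 955.6260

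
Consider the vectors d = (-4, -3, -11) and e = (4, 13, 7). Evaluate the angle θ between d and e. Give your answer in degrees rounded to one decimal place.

135.6

d · e = (-4)·4 + (-3)·13 + (-11)·7 = -16 - 39 - 77 = -132
|d|² = 16 + 9 + 121 = 146,  |d| = √146 ≈ 12.083046
|e|² = 16 + 169 + 49 = 234,  |e| = √234 ≈ 15.297059
cos θ = -132 / (12.083046 · 15.297059) ≈ -0.71415
θ = arccos(-0.71415) ≈ 135.6°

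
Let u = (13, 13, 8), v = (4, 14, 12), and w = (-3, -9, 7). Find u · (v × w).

1894

v × w:
i: 14·7 - 12·(-9) = 98 - (-108) = 206
j: 12·(-3) - 4·7 = -36 - 28 = -64
k: 4·(-9) - 14·(-3) = -36 - (-42) = 6
v × w = (206, -64, 6)
u · (v × w) = 13·206 + 13·(-64) + 8·6 = 2678 - 832 + 48 = 1894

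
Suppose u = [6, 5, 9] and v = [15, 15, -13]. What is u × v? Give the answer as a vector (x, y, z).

i: 5·(-13) - 9·15 = -65 - 135 = -200
j: 9·15 - 6·(-13) = 135 - (-78) = 213
k: 6·15 - 5·15 = 90 - 75 = 15
u × v = (-200, 213, 15)

(-200, 213, 15)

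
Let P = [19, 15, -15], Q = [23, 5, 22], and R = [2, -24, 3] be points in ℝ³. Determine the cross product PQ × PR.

PQ = (4, -10, 37)
PR = (-17, -39, 18)
i: (-10)·18 - 37·(-39) = -180 - (-1443) = 1263
j: 37·(-17) - 4·18 = -629 - 72 = -701
k: 4·(-39) - (-10)·(-17) = -156 - 170 = -326
PQ × PR = (1263, -701, -326)

(1263, -701, -326)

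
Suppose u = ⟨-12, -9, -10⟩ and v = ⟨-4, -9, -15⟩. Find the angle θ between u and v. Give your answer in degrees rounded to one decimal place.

30.4

u · v = (-12)·(-4) + (-9)·(-9) + (-10)·(-15) = 48 + 81 + 150 = 279
|u|² = 144 + 81 + 100 = 325,  |u| = √325 ≈ 18.027756
|v|² = 16 + 81 + 225 = 322,  |v| = √322 ≈ 17.944358
cos θ = 279 / (18.027756 · 17.944358) ≈ 0.86245
θ = arccos(0.86245) ≈ 30.4°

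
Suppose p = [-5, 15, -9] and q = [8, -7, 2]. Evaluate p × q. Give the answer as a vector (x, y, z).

i: 15·2 - (-9)·(-7) = 30 - 63 = -33
j: (-9)·8 - (-5)·2 = -72 - (-10) = -62
k: (-5)·(-7) - 15·8 = 35 - 120 = -85
p × q = (-33, -62, -85)

(-33, -62, -85)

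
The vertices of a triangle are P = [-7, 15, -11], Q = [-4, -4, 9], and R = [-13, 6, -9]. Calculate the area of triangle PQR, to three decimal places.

118.238

PQ = (3, -19, 20),  PR = (-6, -9, 2)
i: (-19)·2 - 20·(-9) = -38 - (-180) = 142
j: 20·(-6) - 3·2 = -120 - 6 = -126
k: 3·(-9) - (-19)·(-6) = -27 - 114 = -141
PQ × PR = (142, -126, -141)
|PQ × PR| = √55921 ≈ 236.4762
area = ½ · 236.4762 ≈ 118.238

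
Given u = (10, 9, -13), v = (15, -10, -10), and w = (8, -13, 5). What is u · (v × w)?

v × w:
i: (-10)·5 - (-10)·(-13) = -50 - 130 = -180
j: (-10)·8 - 15·5 = -80 - 75 = -155
k: 15·(-13) - (-10)·8 = -195 - (-80) = -115
v × w = (-180, -155, -115)
u · (v × w) = 10·(-180) + 9·(-155) + (-13)·(-115) = -1800 - 1395 + 1495 = -1700

-1700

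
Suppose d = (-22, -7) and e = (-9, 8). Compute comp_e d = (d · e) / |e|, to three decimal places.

11.792

d · e = (-22)·(-9) + (-7)·8 = 198 - 56 = 142
|e| = √(81 + 64) = √145 ≈ 12.0416
comp_e d = 142 / √145 ≈ 11.792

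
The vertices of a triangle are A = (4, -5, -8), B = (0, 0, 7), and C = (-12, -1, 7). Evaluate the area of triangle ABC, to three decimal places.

AB = (-4, 5, 15),  AC = (-16, 4, 15)
i: 5·15 - 15·4 = 75 - 60 = 15
j: 15·(-16) - (-4)·15 = -240 - (-60) = -180
k: (-4)·4 - 5·(-16) = -16 - (-80) = 64
AB × AC = (15, -180, 64)
|AB × AC| = √36721 ≈ 191.6272
area = ½ · 191.6272 ≈ 95.814

95.814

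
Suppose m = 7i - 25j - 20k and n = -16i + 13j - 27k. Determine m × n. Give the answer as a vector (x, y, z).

(935, 509, -309)

i: (-25)·(-27) - (-20)·13 = 675 - (-260) = 935
j: (-20)·(-16) - 7·(-27) = 320 - (-189) = 509
k: 7·13 - (-25)·(-16) = 91 - 400 = -309
m × n = (935, 509, -309)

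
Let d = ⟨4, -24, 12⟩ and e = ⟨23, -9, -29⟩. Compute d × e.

i: (-24)·(-29) - 12·(-9) = 696 - (-108) = 804
j: 12·23 - 4·(-29) = 276 - (-116) = 392
k: 4·(-9) - (-24)·23 = -36 - (-552) = 516
d × e = (804, 392, 516)

(804, 392, 516)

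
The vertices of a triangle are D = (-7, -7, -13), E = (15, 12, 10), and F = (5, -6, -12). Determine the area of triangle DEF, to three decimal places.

163.530

DE = (22, 19, 23),  DF = (12, 1, 1)
i: 19·1 - 23·1 = 19 - 23 = -4
j: 23·12 - 22·1 = 276 - 22 = 254
k: 22·1 - 19·12 = 22 - 228 = -206
DE × DF = (-4, 254, -206)
|DE × DF| = √106968 ≈ 327.0596
area = ½ · 327.0596 ≈ 163.530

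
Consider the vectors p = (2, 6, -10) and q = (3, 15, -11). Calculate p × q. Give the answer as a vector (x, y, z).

i: 6·(-11) - (-10)·15 = -66 - (-150) = 84
j: (-10)·3 - 2·(-11) = -30 - (-22) = -8
k: 2·15 - 6·3 = 30 - 18 = 12
p × q = (84, -8, 12)

(84, -8, 12)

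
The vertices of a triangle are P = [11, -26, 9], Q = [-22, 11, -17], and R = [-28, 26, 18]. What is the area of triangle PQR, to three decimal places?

1076.159

PQ = (-33, 37, -26),  PR = (-39, 52, 9)
i: 37·9 - (-26)·52 = 333 - (-1352) = 1685
j: (-26)·(-39) - (-33)·9 = 1014 - (-297) = 1311
k: (-33)·52 - 37·(-39) = -1716 - (-1443) = -273
PQ × PR = (1685, 1311, -273)
|PQ × PR| = √4632475 ≈ 2152.3185
area = ½ · 2152.3185 ≈ 1076.159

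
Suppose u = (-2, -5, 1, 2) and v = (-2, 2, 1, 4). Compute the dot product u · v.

3

u · v = (-2)·(-2) + (-5)·2 + 1·1 + 2·4 = 4 - 10 + 1 + 8 = 3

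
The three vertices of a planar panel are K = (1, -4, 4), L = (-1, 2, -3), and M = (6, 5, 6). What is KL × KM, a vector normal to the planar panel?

(75, -31, -48)

KL = (-2, 6, -7)
KM = (5, 9, 2)
i: 6·2 - (-7)·9 = 12 - (-63) = 75
j: (-7)·5 - (-2)·2 = -35 - (-4) = -31
k: (-2)·9 - 6·5 = -18 - 30 = -48
KL × KM = (75, -31, -48)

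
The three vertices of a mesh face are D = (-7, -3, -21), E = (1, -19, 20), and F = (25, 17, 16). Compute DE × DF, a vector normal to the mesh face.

DE = (8, -16, 41)
DF = (32, 20, 37)
i: (-16)·37 - 41·20 = -592 - 820 = -1412
j: 41·32 - 8·37 = 1312 - 296 = 1016
k: 8·20 - (-16)·32 = 160 - (-512) = 672
DE × DF = (-1412, 1016, 672)

(-1412, 1016, 672)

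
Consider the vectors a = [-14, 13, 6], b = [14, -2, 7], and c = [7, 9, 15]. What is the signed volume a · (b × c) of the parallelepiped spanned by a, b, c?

49

b × c:
i: (-2)·15 - 7·9 = -30 - 63 = -93
j: 7·7 - 14·15 = 49 - 210 = -161
k: 14·9 - (-2)·7 = 126 - (-14) = 140
b × c = (-93, -161, 140)
a · (b × c) = (-14)·(-93) + 13·(-161) + 6·140 = 1302 - 2093 + 840 = 49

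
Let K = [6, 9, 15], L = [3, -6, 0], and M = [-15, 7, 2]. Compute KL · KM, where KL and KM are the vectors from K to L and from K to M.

KL = L − K = (-3, -15, -15)
KM = M − K = (-21, -2, -13)
KL · KM = (-3)·(-21) + (-15)·(-2) + (-15)·(-13) = 63 + 30 + 195 = 288

288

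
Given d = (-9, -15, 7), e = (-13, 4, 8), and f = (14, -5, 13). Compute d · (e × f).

-4980

e × f:
i: 4·13 - 8·(-5) = 52 - (-40) = 92
j: 8·14 - (-13)·13 = 112 - (-169) = 281
k: (-13)·(-5) - 4·14 = 65 - 56 = 9
e × f = (92, 281, 9)
d · (e × f) = (-9)·92 + (-15)·281 + 7·9 = -828 - 4215 + 63 = -4980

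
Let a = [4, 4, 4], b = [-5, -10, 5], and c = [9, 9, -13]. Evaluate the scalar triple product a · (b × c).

b × c:
i: (-10)·(-13) - 5·9 = 130 - 45 = 85
j: 5·9 - (-5)·(-13) = 45 - 65 = -20
k: (-5)·9 - (-10)·9 = -45 - (-90) = 45
b × c = (85, -20, 45)
a · (b × c) = 4·85 + 4·(-20) + 4·45 = 340 - 80 + 180 = 440

440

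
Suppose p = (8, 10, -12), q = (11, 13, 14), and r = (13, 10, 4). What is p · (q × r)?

1384

q × r:
i: 13·4 - 14·10 = 52 - 140 = -88
j: 14·13 - 11·4 = 182 - 44 = 138
k: 11·10 - 13·13 = 110 - 169 = -59
q × r = (-88, 138, -59)
p · (q × r) = 8·(-88) + 10·138 + (-12)·(-59) = -704 + 1380 + 708 = 1384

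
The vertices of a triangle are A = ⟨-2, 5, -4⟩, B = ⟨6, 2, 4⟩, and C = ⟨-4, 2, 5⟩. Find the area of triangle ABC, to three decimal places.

46.511

AB = (8, -3, 8),  AC = (-2, -3, 9)
i: (-3)·9 - 8·(-3) = -27 - (-24) = -3
j: 8·(-2) - 8·9 = -16 - 72 = -88
k: 8·(-3) - (-3)·(-2) = -24 - 6 = -30
AB × AC = (-3, -88, -30)
|AB × AC| = √8653 ≈ 93.0215
area = ½ · 93.0215 ≈ 46.511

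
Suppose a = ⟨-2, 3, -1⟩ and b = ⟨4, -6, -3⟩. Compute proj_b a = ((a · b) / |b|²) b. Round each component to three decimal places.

a · b = (-2)·4 + 3·(-6) + (-1)·(-3) = -8 - 18 + 3 = -23
|b|² = 16 + 36 + 9 = 61
proj_b a = (-23/61) · (4, -6, -3) ≈ (-1.508, 2.262, 1.131)

(-1.508, 2.262, 1.131)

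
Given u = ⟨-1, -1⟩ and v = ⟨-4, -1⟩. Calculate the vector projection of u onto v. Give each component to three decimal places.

(-1.176, -0.294)

u · v = (-1)·(-4) + (-1)·(-1) = 4 + 1 = 5
|v|² = 16 + 1 = 17
proj_v u = (5/17) · (-4, -1) ≈ (-1.176, -0.294)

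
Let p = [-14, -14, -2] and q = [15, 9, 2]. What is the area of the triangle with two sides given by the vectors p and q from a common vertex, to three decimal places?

42.308

i: (-14)·2 - (-2)·9 = -28 - (-18) = -10
j: (-2)·15 - (-14)·2 = -30 - (-28) = -2
k: (-14)·9 - (-14)·15 = -126 - (-210) = 84
p × q = (-10, -2, 84)
|p × q| = √((-10)² + (-2)² + 84²) = √7160 ≈ 84.6168
area = ½ · 84.6168 ≈ 42.308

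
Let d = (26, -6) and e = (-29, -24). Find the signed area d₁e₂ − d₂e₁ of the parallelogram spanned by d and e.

-798

26·(-24) - (-6)·(-29) = -624 - 174 = -798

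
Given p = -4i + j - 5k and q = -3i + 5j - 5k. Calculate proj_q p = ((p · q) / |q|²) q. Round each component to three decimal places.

(-2.136, 3.559, -3.559)

p · q = (-4)·(-3) + 1·5 + (-5)·(-5) = 12 + 5 + 25 = 42
|q|² = 9 + 25 + 25 = 59
proj_q p = (42/59) · (-3, 5, -5) ≈ (-2.136, 3.559, -3.559)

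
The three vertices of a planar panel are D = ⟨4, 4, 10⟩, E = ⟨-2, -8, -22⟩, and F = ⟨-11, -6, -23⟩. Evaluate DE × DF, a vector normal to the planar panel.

DE = (-6, -12, -32)
DF = (-15, -10, -33)
i: (-12)·(-33) - (-32)·(-10) = 396 - 320 = 76
j: (-32)·(-15) - (-6)·(-33) = 480 - 198 = 282
k: (-6)·(-10) - (-12)·(-15) = 60 - 180 = -120
DE × DF = (76, 282, -120)

(76, 282, -120)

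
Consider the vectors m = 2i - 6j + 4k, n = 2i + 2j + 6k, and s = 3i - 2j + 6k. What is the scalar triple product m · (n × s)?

-28

n × s:
i: 2·6 - 6·(-2) = 12 - (-12) = 24
j: 6·3 - 2·6 = 18 - 12 = 6
k: 2·(-2) - 2·3 = -4 - 6 = -10
n × s = (24, 6, -10)
m · (n × s) = 2·24 + (-6)·6 + 4·(-10) = 48 - 36 - 40 = -28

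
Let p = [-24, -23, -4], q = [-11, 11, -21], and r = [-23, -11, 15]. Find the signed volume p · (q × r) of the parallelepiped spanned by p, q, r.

-14816

q × r:
i: 11·15 - (-21)·(-11) = 165 - 231 = -66
j: (-21)·(-23) - (-11)·15 = 483 - (-165) = 648
k: (-11)·(-11) - 11·(-23) = 121 - (-253) = 374
q × r = (-66, 648, 374)
p · (q × r) = (-24)·(-66) + (-23)·648 + (-4)·374 = 1584 - 14904 - 1496 = -14816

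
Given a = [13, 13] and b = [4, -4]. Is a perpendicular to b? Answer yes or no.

a · b = 13·4 + 13·(-4) = 52 - 52 = 0
Zero, so the vectors are orthogonal.

yes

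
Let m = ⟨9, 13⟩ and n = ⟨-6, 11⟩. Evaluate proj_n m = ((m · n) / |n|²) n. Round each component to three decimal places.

m · n = 9·(-6) + 13·11 = -54 + 143 = 89
|n|² = 36 + 121 = 157
proj_n m = (89/157) · (-6, 11) ≈ (-3.401, 6.236)

(-3.401, 6.236)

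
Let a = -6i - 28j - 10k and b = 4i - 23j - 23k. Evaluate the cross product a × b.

i: (-28)·(-23) - (-10)·(-23) = 644 - 230 = 414
j: (-10)·4 - (-6)·(-23) = -40 - 138 = -178
k: (-6)·(-23) - (-28)·4 = 138 - (-112) = 250
a × b = (414, -178, 250)

(414, -178, 250)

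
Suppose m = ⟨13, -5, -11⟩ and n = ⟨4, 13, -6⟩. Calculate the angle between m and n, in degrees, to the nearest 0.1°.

m · n = 13·4 + (-5)·13 + (-11)·(-6) = 52 - 65 + 66 = 53
|m|² = 169 + 25 + 121 = 315,  |m| = √315 ≈ 17.748239
|n|² = 16 + 169 + 36 = 221,  |n| = √221 ≈ 14.866069
cos θ = 53 / (17.748239 · 14.866069) ≈ 0.20087
θ = arccos(0.20087) ≈ 78.4°

78.4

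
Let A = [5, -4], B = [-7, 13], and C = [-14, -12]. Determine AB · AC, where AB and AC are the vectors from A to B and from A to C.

92

AB = B − A = (-12, 17)
AC = C − A = (-19, -8)
AB · AC = (-12)·(-19) + 17·(-8) = 228 - 136 = 92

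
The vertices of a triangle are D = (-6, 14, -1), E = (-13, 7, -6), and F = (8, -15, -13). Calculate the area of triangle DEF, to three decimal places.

171.783

DE = (-7, -7, -5),  DF = (14, -29, -12)
i: (-7)·(-12) - (-5)·(-29) = 84 - 145 = -61
j: (-5)·14 - (-7)·(-12) = -70 - 84 = -154
k: (-7)·(-29) - (-7)·14 = 203 - (-98) = 301
DE × DF = (-61, -154, 301)
|DE × DF| = √118038 ≈ 343.5666
area = ½ · 343.5666 ≈ 171.783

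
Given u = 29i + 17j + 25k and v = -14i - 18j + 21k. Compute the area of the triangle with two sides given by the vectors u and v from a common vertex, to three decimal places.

i: 17·21 - 25·(-18) = 357 - (-450) = 807
j: 25·(-14) - 29·21 = -350 - 609 = -959
k: 29·(-18) - 17·(-14) = -522 - (-238) = -284
u × v = (807, -959, -284)
|u × v| = √(807² + (-959)² + (-284)²) = √1651586 ≈ 1285.1405
area = ½ · 1285.1405 ≈ 642.570

642.570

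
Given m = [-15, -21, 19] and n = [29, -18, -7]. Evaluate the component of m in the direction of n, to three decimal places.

-5.453

m · n = (-15)·29 + (-21)·(-18) + 19·(-7) = -435 + 378 - 133 = -190
|n| = √(841 + 324 + 49) = √1214 ≈ 34.8425
comp_n m = -190 / √1214 ≈ -5.453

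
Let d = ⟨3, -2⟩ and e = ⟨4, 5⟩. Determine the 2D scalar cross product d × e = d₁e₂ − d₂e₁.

3·5 - (-2)·4 = 15 - (-8) = 23

23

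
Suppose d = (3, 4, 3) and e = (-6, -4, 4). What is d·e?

-22

d · e = 3·(-6) + 4·(-4) + 3·4 = -18 - 16 + 12 = -22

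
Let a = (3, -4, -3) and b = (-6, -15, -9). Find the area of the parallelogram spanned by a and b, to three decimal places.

82.867

i: (-4)·(-9) - (-3)·(-15) = 36 - 45 = -9
j: (-3)·(-6) - 3·(-9) = 18 - (-27) = 45
k: 3·(-15) - (-4)·(-6) = -45 - 24 = -69
a × b = (-9, 45, -69)
|a × b| = √((-9)² + 45² + (-69)²) = √6867 ≈ 82.8674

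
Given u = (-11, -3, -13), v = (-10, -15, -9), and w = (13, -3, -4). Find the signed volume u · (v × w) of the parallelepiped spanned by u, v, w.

v × w:
i: (-15)·(-4) - (-9)·(-3) = 60 - 27 = 33
j: (-9)·13 - (-10)·(-4) = -117 - 40 = -157
k: (-10)·(-3) - (-15)·13 = 30 - (-195) = 225
v × w = (33, -157, 225)
u · (v × w) = (-11)·33 + (-3)·(-157) + (-13)·225 = -363 + 471 - 2925 = -2817

-2817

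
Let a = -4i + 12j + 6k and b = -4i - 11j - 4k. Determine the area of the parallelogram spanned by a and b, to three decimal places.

i: 12·(-4) - 6·(-11) = -48 - (-66) = 18
j: 6·(-4) - (-4)·(-4) = -24 - 16 = -40
k: (-4)·(-11) - 12·(-4) = 44 - (-48) = 92
a × b = (18, -40, 92)
|a × b| = √(18² + (-40)² + 92²) = √10388 ≈ 101.9215

101.922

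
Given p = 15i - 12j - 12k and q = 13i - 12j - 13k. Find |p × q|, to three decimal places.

47.339

i: (-12)·(-13) - (-12)·(-12) = 156 - 144 = 12
j: (-12)·13 - 15·(-13) = -156 - (-195) = 39
k: 15·(-12) - (-12)·13 = -180 - (-156) = -24
p × q = (12, 39, -24)
|p × q| = √(12² + 39² + (-24)²) = √2241 ≈ 47.3392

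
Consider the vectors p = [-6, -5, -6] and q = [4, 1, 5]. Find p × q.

(-19, 6, 14)

i: (-5)·5 - (-6)·1 = -25 - (-6) = -19
j: (-6)·4 - (-6)·5 = -24 - (-30) = 6
k: (-6)·1 - (-5)·4 = -6 - (-20) = 14
p × q = (-19, 6, 14)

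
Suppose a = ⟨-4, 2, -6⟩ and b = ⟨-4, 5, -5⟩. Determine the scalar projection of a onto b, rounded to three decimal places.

a · b = (-4)·(-4) + 2·5 + (-6)·(-5) = 16 + 10 + 30 = 56
|b| = √(16 + 25 + 25) = √66 ≈ 8.1240
comp_b a = 56 / √66 ≈ 6.893

6.893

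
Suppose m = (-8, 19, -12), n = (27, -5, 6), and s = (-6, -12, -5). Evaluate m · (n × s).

5353

n × s:
i: (-5)·(-5) - 6·(-12) = 25 - (-72) = 97
j: 6·(-6) - 27·(-5) = -36 - (-135) = 99
k: 27·(-12) - (-5)·(-6) = -324 - 30 = -354
n × s = (97, 99, -354)
m · (n × s) = (-8)·97 + 19·99 + (-12)·(-354) = -776 + 1881 + 4248 = 5353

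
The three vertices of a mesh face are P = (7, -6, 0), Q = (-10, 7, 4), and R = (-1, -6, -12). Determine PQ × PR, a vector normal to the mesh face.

(-156, -236, 104)

PQ = (-17, 13, 4)
PR = (-8, 0, -12)
i: 13·(-12) - 4·0 = -156 - 0 = -156
j: 4·(-8) - (-17)·(-12) = -32 - 204 = -236
k: (-17)·0 - 13·(-8) = 0 - (-104) = 104
PQ × PR = (-156, -236, 104)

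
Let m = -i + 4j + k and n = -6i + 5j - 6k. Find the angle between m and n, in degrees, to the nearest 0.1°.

m · n = (-1)·(-6) + 4·5 + 1·(-6) = 6 + 20 - 6 = 20
|m|² = 1 + 16 + 1 = 18,  |m| = √18 ≈ 4.242641
|n|² = 36 + 25 + 36 = 97,  |n| = √97 ≈ 9.848858
cos θ = 20 / (4.242641 · 9.848858) ≈ 0.47864
θ = arccos(0.47864) ≈ 61.4°

61.4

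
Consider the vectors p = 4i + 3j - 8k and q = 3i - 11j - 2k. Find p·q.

p · q = 4·3 + 3·(-11) + (-8)·(-2) = 12 - 33 + 16 = -5

-5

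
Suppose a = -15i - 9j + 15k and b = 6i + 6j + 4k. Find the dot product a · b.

a · b = (-15)·6 + (-9)·6 + 15·4 = -90 - 54 + 60 = -84

-84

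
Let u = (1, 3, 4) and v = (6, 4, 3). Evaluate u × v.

i: 3·3 - 4·4 = 9 - 16 = -7
j: 4·6 - 1·3 = 24 - 3 = 21
k: 1·4 - 3·6 = 4 - 18 = -14
u × v = (-7, 21, -14)

(-7, 21, -14)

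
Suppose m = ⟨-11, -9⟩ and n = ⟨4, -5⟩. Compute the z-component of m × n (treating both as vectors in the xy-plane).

(-11)·(-5) - (-9)·4 = 55 - (-36) = 91

91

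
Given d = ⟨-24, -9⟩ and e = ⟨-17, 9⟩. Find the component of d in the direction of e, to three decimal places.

d · e = (-24)·(-17) + (-9)·9 = 408 - 81 = 327
|e| = √(289 + 81) = √370 ≈ 19.2354
comp_e d = 327 / √370 ≈ 17.000

17.000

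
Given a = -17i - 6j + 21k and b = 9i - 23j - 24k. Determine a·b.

a · b = (-17)·9 + (-6)·(-23) + 21·(-24) = -153 + 138 - 504 = -519

-519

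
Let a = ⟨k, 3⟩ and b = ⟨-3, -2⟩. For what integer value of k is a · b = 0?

-2

a · b = k·(-3) + 3·(-2) = -6 - 3k
Set equal to 0: -3k = 6, so k = -2.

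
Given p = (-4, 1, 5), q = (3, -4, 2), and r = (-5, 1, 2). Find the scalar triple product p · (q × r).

-61

q × r:
i: (-4)·2 - 2·1 = -8 - 2 = -10
j: 2·(-5) - 3·2 = -10 - 6 = -16
k: 3·1 - (-4)·(-5) = 3 - 20 = -17
q × r = (-10, -16, -17)
p · (q × r) = (-4)·(-10) + 1·(-16) + 5·(-17) = 40 - 16 - 85 = -61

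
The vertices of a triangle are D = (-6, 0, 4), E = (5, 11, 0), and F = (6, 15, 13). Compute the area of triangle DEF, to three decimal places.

109.521

DE = (11, 11, -4),  DF = (12, 15, 9)
i: 11·9 - (-4)·15 = 99 - (-60) = 159
j: (-4)·12 - 11·9 = -48 - 99 = -147
k: 11·15 - 11·12 = 165 - 132 = 33
DE × DF = (159, -147, 33)
|DE × DF| = √47979 ≈ 219.0411
area = ½ · 219.0411 ≈ 109.521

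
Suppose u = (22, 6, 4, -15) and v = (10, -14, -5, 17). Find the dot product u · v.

u · v = 22·10 + 6·(-14) + 4·(-5) + (-15)·17 = 220 - 84 - 20 - 255 = -139

-139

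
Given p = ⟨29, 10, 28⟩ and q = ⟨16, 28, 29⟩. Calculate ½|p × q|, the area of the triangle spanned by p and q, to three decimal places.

453.759

i: 10·29 - 28·28 = 290 - 784 = -494
j: 28·16 - 29·29 = 448 - 841 = -393
k: 29·28 - 10·16 = 812 - 160 = 652
p × q = (-494, -393, 652)
|p × q| = √((-494)² + (-393)² + 652²) = √823589 ≈ 907.5180
area = ½ · 907.5180 ≈ 453.759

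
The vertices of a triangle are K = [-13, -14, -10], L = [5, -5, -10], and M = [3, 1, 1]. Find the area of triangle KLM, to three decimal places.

127.359

KL = (18, 9, 0),  KM = (16, 15, 11)
i: 9·11 - 0·15 = 99 - 0 = 99
j: 0·16 - 18·11 = 0 - 198 = -198
k: 18·15 - 9·16 = 270 - 144 = 126
KL × KM = (99, -198, 126)
|KL × KM| = √64881 ≈ 254.7175
area = ½ · 254.7175 ≈ 127.359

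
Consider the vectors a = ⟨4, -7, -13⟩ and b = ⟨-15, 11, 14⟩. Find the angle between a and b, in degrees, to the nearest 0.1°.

153.6

a · b = 4·(-15) + (-7)·11 + (-13)·14 = -60 - 77 - 182 = -319
|a|² = 16 + 49 + 169 = 234,  |a| = √234 ≈ 15.297059
|b|² = 225 + 121 + 196 = 542,  |b| = √542 ≈ 23.280893
cos θ = -319 / (15.297059 · 23.280893) ≈ -0.89574
θ = arccos(-0.89574) ≈ 153.6°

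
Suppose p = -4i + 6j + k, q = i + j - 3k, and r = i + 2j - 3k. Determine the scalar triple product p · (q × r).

-11

q × r:
i: 1·(-3) - (-3)·2 = -3 - (-6) = 3
j: (-3)·1 - 1·(-3) = -3 - (-3) = 0
k: 1·2 - 1·1 = 2 - 1 = 1
q × r = (3, 0, 1)
p · (q × r) = (-4)·3 + 6·0 + 1·1 = -12 + 0 + 1 = -11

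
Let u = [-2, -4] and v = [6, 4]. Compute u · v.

u · v = (-2)·6 + (-4)·4 = -12 - 16 = -28

-28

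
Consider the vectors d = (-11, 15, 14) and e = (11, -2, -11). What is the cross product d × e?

(-137, 33, -143)

i: 15·(-11) - 14·(-2) = -165 - (-28) = -137
j: 14·11 - (-11)·(-11) = 154 - 121 = 33
k: (-11)·(-2) - 15·11 = 22 - 165 = -143
d × e = (-137, 33, -143)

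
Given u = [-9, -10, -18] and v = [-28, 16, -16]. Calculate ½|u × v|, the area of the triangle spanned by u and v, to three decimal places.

i: (-10)·(-16) - (-18)·16 = 160 - (-288) = 448
j: (-18)·(-28) - (-9)·(-16) = 504 - 144 = 360
k: (-9)·16 - (-10)·(-28) = -144 - 280 = -424
u × v = (448, 360, -424)
|u × v| = √(448² + 360² + (-424)²) = √510080 ≈ 714.1989
area = ½ · 714.1989 ≈ 357.099

357.099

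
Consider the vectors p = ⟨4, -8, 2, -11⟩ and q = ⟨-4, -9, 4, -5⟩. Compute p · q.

119

p · q = 4·(-4) + (-8)·(-9) + 2·4 + (-11)·(-5) = -16 + 72 + 8 + 55 = 119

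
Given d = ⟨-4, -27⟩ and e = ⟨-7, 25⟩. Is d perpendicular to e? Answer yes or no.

d · e = (-4)·(-7) + (-27)·25 = 28 - 675 = -647
Nonzero, so the vectors are not orthogonal.

no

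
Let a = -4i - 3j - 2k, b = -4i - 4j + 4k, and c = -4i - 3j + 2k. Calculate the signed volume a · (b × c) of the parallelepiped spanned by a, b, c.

16

b × c:
i: (-4)·2 - 4·(-3) = -8 - (-12) = 4
j: 4·(-4) - (-4)·2 = -16 - (-8) = -8
k: (-4)·(-3) - (-4)·(-4) = 12 - 16 = -4
b × c = (4, -8, -4)
a · (b × c) = (-4)·4 + (-3)·(-8) + (-2)·(-4) = -16 + 24 + 8 = 16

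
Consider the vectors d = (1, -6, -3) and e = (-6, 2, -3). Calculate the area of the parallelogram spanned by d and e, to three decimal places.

46.615

i: (-6)·(-3) - (-3)·2 = 18 - (-6) = 24
j: (-3)·(-6) - 1·(-3) = 18 - (-3) = 21
k: 1·2 - (-6)·(-6) = 2 - 36 = -34
d × e = (24, 21, -34)
|d × e| = √(24² + 21² + (-34)²) = √2173 ≈ 46.6154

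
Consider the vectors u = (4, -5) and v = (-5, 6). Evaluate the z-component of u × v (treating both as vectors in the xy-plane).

-1

4·6 - (-5)·(-5) = 24 - 25 = -1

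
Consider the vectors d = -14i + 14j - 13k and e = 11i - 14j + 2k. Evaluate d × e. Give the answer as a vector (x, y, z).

(-154, -115, 42)

i: 14·2 - (-13)·(-14) = 28 - 182 = -154
j: (-13)·11 - (-14)·2 = -143 - (-28) = -115
k: (-14)·(-14) - 14·11 = 196 - 154 = 42
d × e = (-154, -115, 42)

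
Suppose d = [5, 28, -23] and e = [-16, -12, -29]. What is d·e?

d · e = 5·(-16) + 28·(-12) + (-23)·(-29) = -80 - 336 + 667 = 251

251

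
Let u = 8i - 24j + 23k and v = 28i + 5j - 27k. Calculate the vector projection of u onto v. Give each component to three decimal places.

u · v = 8·28 + (-24)·5 + 23·(-27) = 224 - 120 - 621 = -517
|v|² = 784 + 25 + 729 = 1538
proj_v u = (-517/1538) · (28, 5, -27) ≈ (-9.412, -1.681, 9.076)

(-9.412, -1.681, 9.076)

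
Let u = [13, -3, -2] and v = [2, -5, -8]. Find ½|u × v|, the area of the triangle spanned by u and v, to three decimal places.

58.474

i: (-3)·(-8) - (-2)·(-5) = 24 - 10 = 14
j: (-2)·2 - 13·(-8) = -4 - (-104) = 100
k: 13·(-5) - (-3)·2 = -65 - (-6) = -59
u × v = (14, 100, -59)
|u × v| = √(14² + 100² + (-59)²) = √13677 ≈ 116.9487
area = ½ · 116.9487 ≈ 58.474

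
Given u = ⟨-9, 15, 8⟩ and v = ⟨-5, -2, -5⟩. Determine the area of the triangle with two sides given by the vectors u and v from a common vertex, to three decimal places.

i: 15·(-5) - 8·(-2) = -75 - (-16) = -59
j: 8·(-5) - (-9)·(-5) = -40 - 45 = -85
k: (-9)·(-2) - 15·(-5) = 18 - (-75) = 93
u × v = (-59, -85, 93)
|u × v| = √((-59)² + (-85)² + 93²) = √19355 ≈ 139.1222
area = ½ · 139.1222 ≈ 69.561

69.561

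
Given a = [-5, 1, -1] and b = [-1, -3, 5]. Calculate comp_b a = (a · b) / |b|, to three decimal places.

a · b = (-5)·(-1) + 1·(-3) + (-1)·5 = 5 - 3 - 5 = -3
|b| = √(1 + 9 + 25) = √35 ≈ 5.9161
comp_b a = -3 / √35 ≈ -0.507

-0.507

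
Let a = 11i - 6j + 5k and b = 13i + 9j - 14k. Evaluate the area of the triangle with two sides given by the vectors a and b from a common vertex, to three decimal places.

142.136

i: (-6)·(-14) - 5·9 = 84 - 45 = 39
j: 5·13 - 11·(-14) = 65 - (-154) = 219
k: 11·9 - (-6)·13 = 99 - (-78) = 177
a × b = (39, 219, 177)
|a × b| = √(39² + 219² + 177²) = √80811 ≈ 284.2728
area = ½ · 284.2728 ≈ 142.136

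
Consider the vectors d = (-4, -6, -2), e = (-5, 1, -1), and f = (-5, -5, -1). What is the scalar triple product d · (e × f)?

e × f:
i: 1·(-1) - (-1)·(-5) = -1 - 5 = -6
j: (-1)·(-5) - (-5)·(-1) = 5 - 5 = 0
k: (-5)·(-5) - 1·(-5) = 25 - (-5) = 30
e × f = (-6, 0, 30)
d · (e × f) = (-4)·(-6) + (-6)·0 + (-2)·30 = 24 + 0 - 60 = -36

-36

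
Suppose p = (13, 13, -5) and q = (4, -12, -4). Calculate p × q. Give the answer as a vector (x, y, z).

i: 13·(-4) - (-5)·(-12) = -52 - 60 = -112
j: (-5)·4 - 13·(-4) = -20 - (-52) = 32
k: 13·(-12) - 13·4 = -156 - 52 = -208
p × q = (-112, 32, -208)

(-112, 32, -208)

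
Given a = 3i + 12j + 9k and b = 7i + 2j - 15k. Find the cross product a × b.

i: 12·(-15) - 9·2 = -180 - 18 = -198
j: 9·7 - 3·(-15) = 63 - (-45) = 108
k: 3·2 - 12·7 = 6 - 84 = -78
a × b = (-198, 108, -78)

(-198, 108, -78)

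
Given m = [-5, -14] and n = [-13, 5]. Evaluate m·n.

m · n = (-5)·(-13) + (-14)·5 = 65 - 70 = -5

-5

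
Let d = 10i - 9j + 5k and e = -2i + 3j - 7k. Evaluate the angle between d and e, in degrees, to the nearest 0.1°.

d · e = 10·(-2) + (-9)·3 + 5·(-7) = -20 - 27 - 35 = -82
|d|² = 100 + 81 + 25 = 206,  |d| = √206 ≈ 14.352700
|e|² = 4 + 9 + 49 = 62,  |e| = √62 ≈ 7.874008
cos θ = -82 / (14.352700 · 7.874008) ≈ -0.72558
θ = arccos(-0.72558) ≈ 136.5°

136.5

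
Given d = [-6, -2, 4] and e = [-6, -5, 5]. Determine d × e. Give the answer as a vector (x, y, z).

(10, 6, 18)

i: (-2)·5 - 4·(-5) = -10 - (-20) = 10
j: 4·(-6) - (-6)·5 = -24 - (-30) = 6
k: (-6)·(-5) - (-2)·(-6) = 30 - 12 = 18
d × e = (10, 6, 18)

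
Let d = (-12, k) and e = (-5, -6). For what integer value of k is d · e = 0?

10

d · e = (-12)·(-5) + k·(-6) = 60 - 6k
Set equal to 0: -6k = -60, so k = 10.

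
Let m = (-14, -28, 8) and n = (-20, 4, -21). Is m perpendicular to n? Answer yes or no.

yes

m · n = (-14)·(-20) + (-28)·4 + 8·(-21) = 280 - 112 - 168 = 0
Zero, so the vectors are orthogonal.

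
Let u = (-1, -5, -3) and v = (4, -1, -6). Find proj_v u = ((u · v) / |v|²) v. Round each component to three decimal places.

u · v = (-1)·4 + (-5)·(-1) + (-3)·(-6) = -4 + 5 + 18 = 19
|v|² = 16 + 1 + 36 = 53
proj_v u = (19/53) · (4, -1, -6) ≈ (1.434, -0.358, -2.151)

(1.434, -0.358, -2.151)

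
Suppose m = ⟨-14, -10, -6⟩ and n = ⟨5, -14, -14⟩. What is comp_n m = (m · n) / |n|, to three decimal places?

7.541

m · n = (-14)·5 + (-10)·(-14) + (-6)·(-14) = -70 + 140 + 84 = 154
|n| = √(25 + 196 + 196) = √417 ≈ 20.4206
comp_n m = 154 / √417 ≈ 7.541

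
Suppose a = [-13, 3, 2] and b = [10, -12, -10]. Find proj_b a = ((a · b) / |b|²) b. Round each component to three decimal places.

a · b = (-13)·10 + 3·(-12) + 2·(-10) = -130 - 36 - 20 = -186
|b|² = 100 + 144 + 100 = 344
proj_b a = (-186/344) · (10, -12, -10) ≈ (-5.407, 6.488, 5.407)

(-5.407, 6.488, 5.407)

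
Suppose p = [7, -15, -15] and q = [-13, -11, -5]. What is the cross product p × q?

(-90, 230, -272)

i: (-15)·(-5) - (-15)·(-11) = 75 - 165 = -90
j: (-15)·(-13) - 7·(-5) = 195 - (-35) = 230
k: 7·(-11) - (-15)·(-13) = -77 - 195 = -272
p × q = (-90, 230, -272)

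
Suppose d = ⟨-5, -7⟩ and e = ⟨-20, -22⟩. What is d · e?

d · e = (-5)·(-20) + (-7)·(-22) = 100 + 154 = 254

254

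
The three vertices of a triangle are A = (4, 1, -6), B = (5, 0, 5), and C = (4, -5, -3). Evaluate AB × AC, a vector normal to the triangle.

(63, -3, -6)

AB = (1, -1, 11)
AC = (0, -6, 3)
i: (-1)·3 - 11·(-6) = -3 - (-66) = 63
j: 11·0 - 1·3 = 0 - 3 = -3
k: 1·(-6) - (-1)·0 = -6 - 0 = -6
AB × AC = (63, -3, -6)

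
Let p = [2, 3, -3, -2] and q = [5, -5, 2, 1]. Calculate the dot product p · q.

p · q = 2·5 + 3·(-5) + (-3)·2 + (-2)·1 = 10 - 15 - 6 - 2 = -13

-13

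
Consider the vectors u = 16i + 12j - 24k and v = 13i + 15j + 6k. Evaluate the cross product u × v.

(432, -408, 84)

i: 12·6 - (-24)·15 = 72 - (-360) = 432
j: (-24)·13 - 16·6 = -312 - 96 = -408
k: 16·15 - 12·13 = 240 - 156 = 84
u × v = (432, -408, 84)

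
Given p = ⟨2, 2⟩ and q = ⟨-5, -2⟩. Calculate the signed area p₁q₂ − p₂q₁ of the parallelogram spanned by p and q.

2·(-2) - 2·(-5) = -4 - (-10) = 6

6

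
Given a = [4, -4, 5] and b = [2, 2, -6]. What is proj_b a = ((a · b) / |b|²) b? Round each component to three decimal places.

a · b = 4·2 + (-4)·2 + 5·(-6) = 8 - 8 - 30 = -30
|b|² = 4 + 4 + 36 = 44
proj_b a = (-30/44) · (2, 2, -6) ≈ (-1.364, -1.364, 4.091)

(-1.364, -1.364, 4.091)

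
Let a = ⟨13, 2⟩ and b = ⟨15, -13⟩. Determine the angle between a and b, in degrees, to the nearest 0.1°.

49.7

a · b = 13·15 + 2·(-13) = 195 - 26 = 169
|a|² = 169 + 4 = 173,  |a| = √173 ≈ 13.152946
|b|² = 225 + 169 = 394,  |b| = √394 ≈ 19.849433
cos θ = 169 / (13.152946 · 19.849433) ≈ 0.64731
θ = arccos(0.64731) ≈ 49.7°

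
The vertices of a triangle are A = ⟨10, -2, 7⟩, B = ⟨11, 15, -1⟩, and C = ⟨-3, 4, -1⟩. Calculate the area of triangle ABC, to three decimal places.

AB = (1, 17, -8),  AC = (-13, 6, -8)
i: 17·(-8) - (-8)·6 = -136 - (-48) = -88
j: (-8)·(-13) - 1·(-8) = 104 - (-8) = 112
k: 1·6 - 17·(-13) = 6 - (-221) = 227
AB × AC = (-88, 112, 227)
|AB × AC| = √71817 ≈ 267.9869
area = ½ · 267.9869 ≈ 133.993

133.993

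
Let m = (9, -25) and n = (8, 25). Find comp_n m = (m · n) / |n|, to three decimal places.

-21.068

m · n = 9·8 + (-25)·25 = 72 - 625 = -553
|n| = √(64 + 625) = √689 ≈ 26.2488
comp_n m = -553 / √689 ≈ -21.068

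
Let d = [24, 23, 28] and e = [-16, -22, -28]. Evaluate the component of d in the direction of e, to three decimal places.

d · e = 24·(-16) + 23·(-22) + 28·(-28) = -384 - 506 - 784 = -1674
|e| = √(256 + 484 + 784) = √1524 ≈ 39.0384
comp_e d = -1674 / √1524 ≈ -42.881

-42.881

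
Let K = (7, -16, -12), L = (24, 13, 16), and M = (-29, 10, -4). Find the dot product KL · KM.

KL = L − K = (17, 29, 28)
KM = M − K = (-36, 26, 8)
KL · KM = 17·(-36) + 29·26 + 28·8 = -612 + 754 + 224 = 366

366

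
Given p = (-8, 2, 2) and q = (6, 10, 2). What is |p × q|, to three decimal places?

i: 2·2 - 2·10 = 4 - 20 = -16
j: 2·6 - (-8)·2 = 12 - (-16) = 28
k: (-8)·10 - 2·6 = -80 - 12 = -92
p × q = (-16, 28, -92)
|p × q| = √((-16)² + 28² + (-92)²) = √9504 ≈ 97.4885

97.488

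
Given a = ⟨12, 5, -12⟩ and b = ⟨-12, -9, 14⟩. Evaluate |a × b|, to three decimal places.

65.757

i: 5·14 - (-12)·(-9) = 70 - 108 = -38
j: (-12)·(-12) - 12·14 = 144 - 168 = -24
k: 12·(-9) - 5·(-12) = -108 - (-60) = -48
a × b = (-38, -24, -48)
|a × b| = √((-38)² + (-24)² + (-48)²) = √4324 ≈ 65.7571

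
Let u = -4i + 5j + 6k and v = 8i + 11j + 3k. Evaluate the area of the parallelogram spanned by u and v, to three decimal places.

i: 5·3 - 6·11 = 15 - 66 = -51
j: 6·8 - (-4)·3 = 48 - (-12) = 60
k: (-4)·11 - 5·8 = -44 - 40 = -84
u × v = (-51, 60, -84)
|u × v| = √((-51)² + 60² + (-84)²) = √13257 ≈ 115.1390

115.139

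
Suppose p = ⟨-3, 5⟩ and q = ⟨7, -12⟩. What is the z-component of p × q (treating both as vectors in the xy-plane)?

(-3)·(-12) - 5·7 = 36 - 35 = 1

1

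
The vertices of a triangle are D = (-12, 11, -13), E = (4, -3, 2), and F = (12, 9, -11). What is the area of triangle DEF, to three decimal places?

223.609

DE = (16, -14, 15),  DF = (24, -2, 2)
i: (-14)·2 - 15·(-2) = -28 - (-30) = 2
j: 15·24 - 16·2 = 360 - 32 = 328
k: 16·(-2) - (-14)·24 = -32 - (-336) = 304
DE × DF = (2, 328, 304)
|DE × DF| = √200004 ≈ 447.2181
area = ½ · 447.2181 ≈ 223.609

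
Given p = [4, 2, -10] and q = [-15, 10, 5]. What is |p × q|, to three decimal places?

i: 2·5 - (-10)·10 = 10 - (-100) = 110
j: (-10)·(-15) - 4·5 = 150 - 20 = 130
k: 4·10 - 2·(-15) = 40 - (-30) = 70
p × q = (110, 130, 70)
|p × q| = √(110² + 130² + 70²) = √33900 ≈ 184.1195

184.120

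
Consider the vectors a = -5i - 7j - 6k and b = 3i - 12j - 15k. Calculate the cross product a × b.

i: (-7)·(-15) - (-6)·(-12) = 105 - 72 = 33
j: (-6)·3 - (-5)·(-15) = -18 - 75 = -93
k: (-5)·(-12) - (-7)·3 = 60 - (-21) = 81
a × b = (33, -93, 81)

(33, -93, 81)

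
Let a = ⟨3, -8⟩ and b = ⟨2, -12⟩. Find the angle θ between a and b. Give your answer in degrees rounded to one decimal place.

11.1

a · b = 3·2 + (-8)·(-12) = 6 + 96 = 102
|a|² = 9 + 64 = 73,  |a| = √73 ≈ 8.544004
|b|² = 4 + 144 = 148,  |b| = √148 ≈ 12.165525
cos θ = 102 / (8.544004 · 12.165525) ≈ 0.98131
θ = arccos(0.98131) ≈ 11.1°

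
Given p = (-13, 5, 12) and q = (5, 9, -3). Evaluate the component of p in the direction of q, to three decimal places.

p · q = (-13)·5 + 5·9 + 12·(-3) = -65 + 45 - 36 = -56
|q| = √(25 + 81 + 9) = √115 ≈ 10.7238
comp_q p = -56 / √115 ≈ -5.222

-5.222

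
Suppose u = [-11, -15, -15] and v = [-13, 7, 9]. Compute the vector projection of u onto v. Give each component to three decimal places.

(4.217, -2.271, -2.920)

u · v = (-11)·(-13) + (-15)·7 + (-15)·9 = 143 - 105 - 135 = -97
|v|² = 169 + 49 + 81 = 299
proj_v u = (-97/299) · (-13, 7, 9) ≈ (4.217, -2.271, -2.920)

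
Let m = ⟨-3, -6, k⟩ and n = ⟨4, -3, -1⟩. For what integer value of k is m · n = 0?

m · n = (-3)·4 + (-6)·(-3) + k·(-1) = 6 - 1k
Set equal to 0: -1k = -6, so k = 6.

6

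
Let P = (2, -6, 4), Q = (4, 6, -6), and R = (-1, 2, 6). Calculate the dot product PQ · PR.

PQ = Q − P = (2, 12, -10)
PR = R − P = (-3, 8, 2)
PQ · PR = 2·(-3) + 12·8 + (-10)·2 = -6 + 96 - 20 = 70

70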